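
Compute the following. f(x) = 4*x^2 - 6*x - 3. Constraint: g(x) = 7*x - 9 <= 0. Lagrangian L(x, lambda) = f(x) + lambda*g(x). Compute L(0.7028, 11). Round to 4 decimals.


Step 1: Evaluate f(x).
f(0.7028) = 4*0.7028^2 - 6*0.7028 - 3 = -5.2411
Step 2: Evaluate g(x).
g(0.7028) = 7*0.7028 - 9 = -4.0804
Step 3: Compute Lagrangian.
L = -5.2411 + 11*-4.0804 = -50.1255


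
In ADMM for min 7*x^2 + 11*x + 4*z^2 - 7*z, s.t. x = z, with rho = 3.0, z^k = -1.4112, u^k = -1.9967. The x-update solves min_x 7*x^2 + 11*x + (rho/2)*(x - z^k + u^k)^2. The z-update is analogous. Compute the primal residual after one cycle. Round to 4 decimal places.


ADMM iteration with rho = 3.0, z^k = -1.4112, u^k = -1.9967
Step 1: x-update.
Minimize 7*x^2 + 11*x + (3.0/2)*(x + 1.4112 - 1.9967)^2
FOC: (2*7 + 3.0)*x = -11 + 3.0*(-1.4112 + 1.9967)
x^{k+1} = -0.5437
Step 2: z-update.
Minimize 4*z^2 - 7*z + (3.0/2)*(-0.5437 - z - 1.9967)^2
FOC: (2*4 + 3.0)*z = 7 + 3.0*(-0.5437 - 1.9967)
z^{k+1} = -0.0565
Step 3: u-update.
u^{k+1} = -1.9967 - 0.5437 + 0.0565 = -2.484
Step 4: Primal residual = |-0.5437 + 0.0565| = 0.4873


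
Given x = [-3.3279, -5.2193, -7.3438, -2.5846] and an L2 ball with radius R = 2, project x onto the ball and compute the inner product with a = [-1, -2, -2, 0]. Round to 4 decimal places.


Step 1: Compute ||x|| (intermediates to 6 decimals).
||x|| = sqrt((-3.3279)^2 + (-5.2193)^2 + (-7.3438)^2 + (-2.5846)^2) = 9.946234
Step 2: Project.
Since ||x|| > R, scale = R/||x|| = 2/9.946234 = 0.201081, proj(x) = scale * x
proj(x) = [-0.669177, -1.049502, -1.476699, -0.519714]
Step 3: Dot product.
a^T * proj(x) = -1*(-0.669177) - 2*(-1.049502) - 2*(-1.476699) + 0*(-0.519714) = 5.7216


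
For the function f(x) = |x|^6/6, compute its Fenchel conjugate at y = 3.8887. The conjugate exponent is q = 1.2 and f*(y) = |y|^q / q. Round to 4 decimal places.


The conjugate exponent q satisfies 1/p + 1/q = 1.
p = 6, so q = 6/(6 - 1) = 1.2
|y|^q = 3.8887^1.2 = 5.1023
f*(3.8887) = 5.1023 / 1.2 = 4.2519


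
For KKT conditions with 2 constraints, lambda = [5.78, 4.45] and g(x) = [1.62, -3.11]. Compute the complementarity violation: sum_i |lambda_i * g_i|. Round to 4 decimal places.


KKT complementary slackness check:
lambda_1 * g_1 = 5.78 * 1.62 = 9.3636
lambda_2 * g_2 = 4.45 * -3.11 = -13.8395
Total violation = 9.3636 + 13.8395 = 23.2031


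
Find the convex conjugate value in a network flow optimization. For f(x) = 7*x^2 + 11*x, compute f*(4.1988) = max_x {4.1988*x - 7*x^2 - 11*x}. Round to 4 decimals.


f*(y) = sup_x {y*x - a*x^2 - b*x} = sup_x {(y-b)*x - a*x^2}
FOC: (y - b) - 2a*x = 0 => x* = (y - b)/(2a)
x* = (4.1988 - 11)/(2*7) = -0.4858
f*(4.1988) = (y-b)^2/(4a) = (4.1988 - 11)^2/(4*7)
= 46.2563/28 = 1.652


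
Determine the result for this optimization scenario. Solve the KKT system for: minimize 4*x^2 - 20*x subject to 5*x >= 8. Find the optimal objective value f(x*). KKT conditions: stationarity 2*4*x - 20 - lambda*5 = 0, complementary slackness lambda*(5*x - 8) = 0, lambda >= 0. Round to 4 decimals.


Step 1: Try lambda = 0 (constraint inactive).
Stationarity: 2*4*x - 20 = 0
x* = 20/(2*4) = 2.5
Check constraint: 5*2.5 = 12.5 >= 8 -- satisfied.
Step 2: Compute optimal value.
f(x*) = 4*2.5^2 - 20*2.5 = -25.0


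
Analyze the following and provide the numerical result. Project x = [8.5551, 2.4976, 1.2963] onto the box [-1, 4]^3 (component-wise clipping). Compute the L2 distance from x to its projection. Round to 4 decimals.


Project each component onto [-1, 4].
clip(8.5551) = 4.0, clip(2.4976) = 2.4976, clip(1.2963) = 1.2963
Projection = [4.0, 2.4976, 1.2963]
Squared diffs: [20.7489, 0.0, 0.0]
Distance = sqrt(20.7489) = 4.5551


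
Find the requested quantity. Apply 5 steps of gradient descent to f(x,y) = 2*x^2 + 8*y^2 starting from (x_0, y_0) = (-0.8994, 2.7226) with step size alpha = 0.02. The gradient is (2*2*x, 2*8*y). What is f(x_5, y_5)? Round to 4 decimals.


Gradient descent on f(x,y) = 2*x^2 + 8*y^2.
Starting point: (-0.8994, 2.7226), alpha = 0.02
Step 1: grad_x = 2*2*-0.8994 = -3.5976, grad_y = 2*8*2.7226 = 43.5616
  x_1 = -0.8994 - 0.02*-3.5976 = -0.8274
  y_1 = 2.7226 - 0.02*43.5616 = 1.8514
Step 2: grad_x = 2*2*-0.8274 = -3.3098, grad_y = 2*8*1.8514 = 29.6219
  x_2 = -0.8274 - 0.02*-3.3098 = -0.7613
  y_2 = 1.8514 - 0.02*29.6219 = 1.2589
Step 3: grad_x = 2*2*-0.7613 = -3.045, grad_y = 2*8*1.2589 = 20.1429
  x_3 = -0.7613 - 0.02*-3.045 = -0.7004
  y_3 = 1.2589 - 0.02*20.1429 = 0.8561
Step 4: grad_x = 2*2*-0.7004 = -2.8014, grad_y = 2*8*0.8561 = 13.6972
  x_4 = -0.7004 - 0.02*-2.8014 = -0.6443
  y_4 = 0.8561 - 0.02*13.6972 = 0.5821
Step 5: grad_x = 2*2*-0.6443 = -2.5773, grad_y = 2*8*0.5821 = 9.3141
  x_5 = -0.6443 - 0.02*-2.5773 = -0.5928
  y_5 = 0.5821 - 0.02*9.3141 = 0.3958
f(-0.5928, 0.3958) = 2*(-0.5928)^2 + 8*0.3958^2 = 1.9563


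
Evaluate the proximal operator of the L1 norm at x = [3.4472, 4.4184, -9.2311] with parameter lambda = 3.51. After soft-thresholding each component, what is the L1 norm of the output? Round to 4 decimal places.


Soft-thresholding with lambda = 3.51:
prox(3.4472) = sign(3.4472)*max(|3.4472| - 3.51, 0) = 0.0
prox(4.4184) = sign(4.4184)*max(|4.4184| - 3.51, 0) = 0.9084
prox(-9.2311) = sign(-9.2311)*max(|-9.2311| - 3.51, 0) = -5.7211
prox(x) = [0.0, 0.9084, -5.7211]
||prox(x)||_1 = 0.0 + 0.9084 + 5.7211 = 6.6295


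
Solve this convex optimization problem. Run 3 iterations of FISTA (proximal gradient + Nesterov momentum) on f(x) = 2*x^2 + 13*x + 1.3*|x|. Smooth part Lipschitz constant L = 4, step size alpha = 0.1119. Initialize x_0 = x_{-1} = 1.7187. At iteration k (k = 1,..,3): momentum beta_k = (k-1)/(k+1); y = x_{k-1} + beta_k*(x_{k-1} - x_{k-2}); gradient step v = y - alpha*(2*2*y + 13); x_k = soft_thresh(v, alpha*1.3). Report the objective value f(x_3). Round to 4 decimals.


FISTA on f(x) = 2*x^2 + 13*x + 1.3*|x|
L = 4, alpha = 0.1119
Iteration 1: beta = 0.0, y = 1.7187 + 0.0*(1.7187 - 1.7187) = 1.7187
  grad(y) = 19.8748, v = y - alpha*grad = -0.5053
  prox(v) = soft_thresh(-0.5053, 0.1455) = -0.3598
Iteration 2: beta = 0.3333, y = -0.3598 + 0.3333*(-0.3598 - 1.7187) = -1.0527
  grad(y) = 8.7894, v = y - alpha*grad = -2.0362
  prox(v) = soft_thresh(-2.0362, 0.1455) = -1.8907
Iteration 3: beta = 0.5, y = -1.8907 + 0.5*(-1.8907 + 0.3598) = -2.6562
  grad(y) = 2.3753, v = y - alpha*grad = -2.922
  prox(v) = soft_thresh(-2.922, 0.1455) = -2.7765
f(x_3) = 2*(-2.7765)^2 + 13*(-2.7765) + 1.3*|-2.7765| = -17.0671


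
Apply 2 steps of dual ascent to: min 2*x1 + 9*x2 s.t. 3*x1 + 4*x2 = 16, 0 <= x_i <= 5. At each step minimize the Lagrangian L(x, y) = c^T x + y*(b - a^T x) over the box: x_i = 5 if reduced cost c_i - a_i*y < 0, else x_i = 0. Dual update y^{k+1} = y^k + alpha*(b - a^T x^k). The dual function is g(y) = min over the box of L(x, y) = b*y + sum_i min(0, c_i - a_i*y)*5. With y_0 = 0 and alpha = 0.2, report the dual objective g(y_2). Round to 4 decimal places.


Dual ascent for LP: min 2*x1 + 9*x2, 3*x1 + 4*x2 = 16, 0 <= x_i <= 5
Step 1: y^k = 0.0, reduced costs: (2.0, 9.0)
  x^k = (0.0, 0.0), subgradient = b - a^T x = 16.0
  y^{k+1} = 0.0 + 0.2*16.0 = 3.2
Step 2: y^k = 3.2, reduced costs: (-7.6, -3.8)
  x^k = (5.0, 5.0), subgradient = b - a^T x = -19.0
  y^{k+1} = 3.2 + 0.2*-19.0 = -0.6
Dual objective at y_2 = -0.6: reduced costs (3.8, 11.4), box minimizer x = (0.0, 0.0)
g(y_2) = b*y + (c1 - a1*y)*x1 + (c2 - a2*y)*x2 = 16*(-0.6) + 3.8*0.0 + 11.4*0.0 = -9.6 + 0.0 + 0.0 = -9.6


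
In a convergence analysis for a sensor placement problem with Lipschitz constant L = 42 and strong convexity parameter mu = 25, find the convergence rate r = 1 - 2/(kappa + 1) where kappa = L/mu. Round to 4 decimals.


Step 1: Compute the condition number.
kappa = L/mu = 42/25 = 1.68
Step 2: Compute the convergence rate.
r = 1 - 2/(kappa + 1) = 1 - 2*mu/(L + mu) = (L - mu)/(L + mu) = 17/67 = 0.2537


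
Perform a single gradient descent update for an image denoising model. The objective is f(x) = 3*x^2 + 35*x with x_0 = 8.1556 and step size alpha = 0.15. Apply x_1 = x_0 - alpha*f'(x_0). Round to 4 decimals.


We compute the gradient at x_0 and apply the update.
f'(x) = 6*x + 35
f'(8.1556) = 6*8.1556 + 35 = 83.9336
x_1 = 8.1556 - 0.15*83.9336 = -4.4344


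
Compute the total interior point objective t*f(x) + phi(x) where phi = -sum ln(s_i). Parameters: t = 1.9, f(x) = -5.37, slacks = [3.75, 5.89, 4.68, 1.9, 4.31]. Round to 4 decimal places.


Step 1: Compute log-barrier.
ln values: [1.3218, 1.7733, 1.5433, 0.6419, 1.4609]
phi = -(1.3218 + 1.7733 + 1.5433 + 0.6419 + 1.4609) = -6.7411
Step 2: Compute augmented objective.
t*f(x) = 1.9*-5.37 = -10.203
Total = -10.203 - 6.7411 = -16.9441


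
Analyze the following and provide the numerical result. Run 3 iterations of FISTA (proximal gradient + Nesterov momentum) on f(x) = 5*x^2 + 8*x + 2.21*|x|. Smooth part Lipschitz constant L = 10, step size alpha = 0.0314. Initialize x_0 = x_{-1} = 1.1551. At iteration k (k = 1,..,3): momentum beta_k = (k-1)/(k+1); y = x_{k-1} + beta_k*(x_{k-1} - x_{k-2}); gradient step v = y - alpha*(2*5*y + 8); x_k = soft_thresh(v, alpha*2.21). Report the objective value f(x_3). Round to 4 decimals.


FISTA on f(x) = 5*x^2 + 8*x + 2.21*|x|
L = 10, alpha = 0.0314
Iteration 1: beta = 0.0, y = 1.1551 + 0.0*(1.1551 - 1.1551) = 1.1551
  grad(y) = 19.551, v = y - alpha*grad = 0.5412
  prox(v) = soft_thresh(0.5412, 0.0694) = 0.4718
Iteration 2: beta = 0.3333, y = 0.4718 + 0.3333*(0.4718 - 1.1551) = 0.244
  grad(y) = 10.4404, v = y - alpha*grad = -0.0838
  prox(v) = soft_thresh(-0.0838, 0.0694) = -0.0144
Iteration 3: beta = 0.5, y = -0.0144 + 0.5*(-0.0144 - 0.4718) = -0.2575
  grad(y) = 5.4251, v = y - alpha*grad = -0.4278
  prox(v) = soft_thresh(-0.4278, 0.0694) = -0.3584
f(x_3) = 5*(-0.3584)^2 + 8*(-0.3584) + 2.21*|-0.3584| = -1.433


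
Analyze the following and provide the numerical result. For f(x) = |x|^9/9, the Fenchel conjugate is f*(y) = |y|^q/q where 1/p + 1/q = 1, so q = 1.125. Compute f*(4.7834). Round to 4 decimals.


The conjugate exponent q satisfies 1/p + 1/q = 1.
p = 9, so q = 9/(9 - 1) = 1.125
|y|^q = 4.7834^1.125 = 5.8171
f*(4.7834) = 5.8171 / 1.125 = 5.1707


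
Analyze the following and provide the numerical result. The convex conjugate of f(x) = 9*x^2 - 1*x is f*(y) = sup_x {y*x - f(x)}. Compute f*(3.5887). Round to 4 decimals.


f*(y) = sup_x {y*x - a*x^2 - b*x} = sup_x {(y-b)*x - a*x^2}
FOC: (y - b) - 2a*x = 0 => x* = (y - b)/(2a)
x* = (3.5887 + 1)/(2*9) = 0.2549
f*(3.5887) = (y-b)^2/(4a) = (3.5887 + 1)^2/(4*9)
= 21.0562/36 = 0.5849


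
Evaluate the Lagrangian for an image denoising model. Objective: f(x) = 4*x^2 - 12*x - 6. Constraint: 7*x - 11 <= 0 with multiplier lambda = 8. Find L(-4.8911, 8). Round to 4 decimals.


Step 1: Evaluate f(x).
f(-4.8911) = 4*(-4.8911)^2 - 12*(-4.8911) - 6 = 148.3846
Step 2: Evaluate g(x).
g(-4.8911) = 7*-4.8911 - 11 = -45.2377
Step 3: Compute Lagrangian.
L = 148.3846 + 8*-45.2377 = -213.517


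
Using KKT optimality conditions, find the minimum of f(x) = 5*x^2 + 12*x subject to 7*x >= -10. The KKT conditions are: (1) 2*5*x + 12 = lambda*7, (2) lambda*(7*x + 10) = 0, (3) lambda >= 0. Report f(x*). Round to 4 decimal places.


Step 1: Try lambda = 0 (constraint inactive).
Stationarity: 2*5*x + 12 = 0
x* = -12/(2*5) = -1.2
Check constraint: 7*-1.2 = -8.4 >= -10 -- satisfied.
Step 2: Compute optimal value.
f(x*) = 5*(-1.2)^2 + 12*(-1.2) = -7.2


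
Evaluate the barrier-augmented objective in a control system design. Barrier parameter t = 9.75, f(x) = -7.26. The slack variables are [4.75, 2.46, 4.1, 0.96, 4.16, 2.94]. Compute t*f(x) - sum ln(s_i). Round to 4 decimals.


Step 1: Compute log-barrier.
ln values: [1.5581, 0.9002, 1.411, -0.0408, 1.4255, 1.0784]
phi = -(1.5581 + 0.9002 + 1.411 - 0.0408 + 1.4255 + 1.0784) = -6.3324
Step 2: Compute augmented objective.
t*f(x) = 9.75*-7.26 = -70.785
Total = -70.785 - 6.3324 = -77.1174


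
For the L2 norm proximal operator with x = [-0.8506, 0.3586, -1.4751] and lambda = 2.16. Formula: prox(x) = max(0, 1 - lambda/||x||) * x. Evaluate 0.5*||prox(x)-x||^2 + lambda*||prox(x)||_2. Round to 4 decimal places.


Step 1: Compute ||x||.
||x|| = 1.7401
Step 2: Compute scaling factor.
scale = max(0, 1 - 2.16/1.7401) = 0.0
Step 3: prox(x) = [-0.0, 0.0, -0.0]
||prox(x)|| = 0.0
Step 4: Proximal objective.
0.5*||prox-x||^2 = 1.514
lambda*||prox|| = 0.0
Total = 1.514


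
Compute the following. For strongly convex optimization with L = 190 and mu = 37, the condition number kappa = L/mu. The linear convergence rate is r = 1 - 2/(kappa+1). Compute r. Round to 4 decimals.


Step 1: Compute the condition number.
kappa = L/mu = 190/37 = 5.1351
Step 2: Compute the convergence rate.
r = 1 - 2/(kappa + 1) = 1 - 2*mu/(L + mu) = (L - mu)/(L + mu) = 153/227 = 0.674


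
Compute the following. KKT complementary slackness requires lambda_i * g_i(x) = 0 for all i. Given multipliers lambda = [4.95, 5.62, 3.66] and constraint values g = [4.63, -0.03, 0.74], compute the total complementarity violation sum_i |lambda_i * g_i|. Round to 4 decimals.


KKT complementary slackness check:
lambda_1 * g_1 = 4.95 * 4.63 = 22.9185
lambda_2 * g_2 = 5.62 * -0.03 = -0.1686
lambda_3 * g_3 = 3.66 * 0.74 = 2.7084
Total violation = 22.9185 + 0.1686 + 2.7084 = 25.7955


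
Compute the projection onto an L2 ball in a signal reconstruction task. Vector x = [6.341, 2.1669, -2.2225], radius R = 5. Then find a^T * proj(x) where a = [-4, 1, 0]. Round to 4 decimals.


Step 1: Compute ||x|| (intermediates to 6 decimals).
||x|| = sqrt(6.341^2 + 2.1669^2 + (-2.2225)^2) = 7.059975
Step 2: Project.
Since ||x|| > R, scale = R/||x|| = 5/7.059975 = 0.708218, proj(x) = scale * x
proj(x) = [4.49081, 1.534638, -1.574015]
Step 3: Dot product.
a^T * proj(x) = -4*4.49081 + 1*1.534638 + 0*(-1.574015) = -16.4286


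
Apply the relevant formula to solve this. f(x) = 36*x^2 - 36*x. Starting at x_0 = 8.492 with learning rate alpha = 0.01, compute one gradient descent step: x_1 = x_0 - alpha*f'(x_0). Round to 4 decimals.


We compute the gradient at x_0 and apply the update.
f'(x) = 72*x - 36
f'(8.492) = 72*8.492 - 36 = 575.424
x_1 = 8.492 - 0.01*575.424 = 2.7378


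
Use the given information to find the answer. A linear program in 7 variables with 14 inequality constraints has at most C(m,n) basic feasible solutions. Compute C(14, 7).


Each vertex corresponds to some choice of n active constraints out of m, so the number of vertices is at most C(m, n) = m! / (n!(m-n)!).
m = 14, n = 7
Numerator: 14 * 13 * 12 * 11 * 10 * 9 * 8
Denominator: 7! = 5040
C(14, 7) = 3432


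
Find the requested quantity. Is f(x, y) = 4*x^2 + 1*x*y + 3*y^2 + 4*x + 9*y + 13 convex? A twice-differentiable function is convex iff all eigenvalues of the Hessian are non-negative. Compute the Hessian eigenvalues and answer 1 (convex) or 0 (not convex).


The Hessian of f(x,y) = 4*x^2 + 1*x*y + 3*y^2 + 4*x + 9*y + 13 is:
H = [[8, 1], [1, 6]]
Trace = 8 + 6 = 14
Determinant = 8*6 - (1)^2 = 47
Discriminant = (14)^2 - 4*47 = 8.0
Eigenvalues: lambda_1 = 5.5858, lambda_2 = 8.4142
The function is convex.

1


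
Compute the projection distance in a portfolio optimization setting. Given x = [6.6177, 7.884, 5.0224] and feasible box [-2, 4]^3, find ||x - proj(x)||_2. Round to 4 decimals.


Project each component onto [-2, 4].
clip(6.6177) = 4.0, clip(7.884) = 4.0, clip(5.0224) = 4.0
Projection = [4.0, 4.0, 4.0]
Squared diffs: [6.8524, 15.0855, 1.0453]
Distance = sqrt(22.9832) = 4.7941


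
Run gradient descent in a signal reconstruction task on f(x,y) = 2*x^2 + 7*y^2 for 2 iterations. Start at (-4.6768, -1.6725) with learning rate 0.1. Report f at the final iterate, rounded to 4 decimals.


Gradient descent on f(x,y) = 2*x^2 + 7*y^2.
Starting point: (-4.6768, -1.6725), alpha = 0.1
Step 1: grad_x = 2*2*-4.6768 = -18.7072, grad_y = 2*7*-1.6725 = -23.415
  x_1 = -4.6768 - 0.1*-18.7072 = -2.8061
  y_1 = -1.6725 - 0.1*-23.415 = 0.669
Step 2: grad_x = 2*2*-2.8061 = -11.2243, grad_y = 2*7*0.669 = 9.366
  x_2 = -2.8061 - 0.1*-11.2243 = -1.6836
  y_2 = 0.669 - 0.1*9.366 = -0.2676
f(-1.6836, -0.2676) = 2*(-1.6836)^2 + 7*(-0.2676)^2 = 6.1706


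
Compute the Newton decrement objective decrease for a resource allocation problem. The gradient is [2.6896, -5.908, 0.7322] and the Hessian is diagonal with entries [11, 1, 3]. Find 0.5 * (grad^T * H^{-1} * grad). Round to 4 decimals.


Step 1: H is diagonal, so H^(-1) * g = [0.2445, -5.908, 0.2441].
Step 2: g^T H^(-1) g = sum_i g_i^2 / H_ii
  = (2.6896)^2/11 + (-5.908)^2/1 + (0.7322)^2/3
  = 0.6576 + 34.9045 + 0.1787 = 35.7408
Step 3: Objective decrease = 0.5 * g^T H^(-1) g = 17.8704


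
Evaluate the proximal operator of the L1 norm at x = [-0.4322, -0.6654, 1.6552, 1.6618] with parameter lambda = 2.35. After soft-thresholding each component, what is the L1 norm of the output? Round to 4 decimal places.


Soft-thresholding with lambda = 2.35:
prox(-0.4322) = sign(-0.4322)*max(|-0.4322| - 2.35, 0) = 0.0
prox(-0.6654) = sign(-0.6654)*max(|-0.6654| - 2.35, 0) = 0.0
prox(1.6552) = sign(1.6552)*max(|1.6552| - 2.35, 0) = 0.0
prox(1.6618) = sign(1.6618)*max(|1.6618| - 2.35, 0) = 0.0
prox(x) = [0.0, 0.0, 0.0, 0.0]
||prox(x)||_1 = 0.0 + 0.0 + 0.0 + 0.0 = 0.0


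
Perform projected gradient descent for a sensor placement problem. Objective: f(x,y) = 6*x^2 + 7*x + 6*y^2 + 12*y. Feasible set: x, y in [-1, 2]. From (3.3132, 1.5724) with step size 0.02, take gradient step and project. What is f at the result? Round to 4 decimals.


Step 1: Compute gradient at (3.3132, 1.5724).
grad_x = 2*6*3.3132 + 7 = 46.7584
grad_y = 2*6*1.5724 + 12 = 30.8688
Step 2: Gradient step.
x_raw = 3.3132 - 0.02*46.7584 = 2.378
y_raw = 1.5724 - 0.02*30.8688 = 0.955
Step 3: Project onto [-1, 2].
x_proj = clip(2.378) = 2.0
y_proj = clip(0.955) = 0.955
Step 4: Evaluate f.
f(2.0, 0.955) = 54.9327


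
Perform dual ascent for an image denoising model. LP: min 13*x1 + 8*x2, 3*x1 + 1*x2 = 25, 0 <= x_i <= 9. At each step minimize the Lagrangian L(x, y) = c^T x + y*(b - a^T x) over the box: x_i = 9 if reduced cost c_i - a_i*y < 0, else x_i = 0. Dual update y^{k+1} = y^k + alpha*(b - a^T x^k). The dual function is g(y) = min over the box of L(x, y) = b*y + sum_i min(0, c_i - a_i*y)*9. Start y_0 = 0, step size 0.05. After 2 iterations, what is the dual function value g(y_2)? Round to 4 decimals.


Dual ascent for LP: min 13*x1 + 8*x2, 3*x1 + 1*x2 = 25, 0 <= x_i <= 9
Step 1: y^k = 0.0, reduced costs: (13.0, 8.0)
  x^k = (0.0, 0.0), subgradient = b - a^T x = 25.0
  y^{k+1} = 0.0 + 0.05*25.0 = 1.25
Step 2: y^k = 1.25, reduced costs: (9.25, 6.75)
  x^k = (0.0, 0.0), subgradient = b - a^T x = 25.0
  y^{k+1} = 1.25 + 0.05*25.0 = 2.5
Dual objective at y_2 = 2.5: reduced costs (5.5, 5.5), box minimizer x = (0.0, 0.0)
g(y_2) = b*y + (c1 - a1*y)*x1 + (c2 - a2*y)*x2 = 25*2.5 + 5.5*0.0 + 5.5*0.0 = 62.5 + 0.0 + 0.0 = 62.5


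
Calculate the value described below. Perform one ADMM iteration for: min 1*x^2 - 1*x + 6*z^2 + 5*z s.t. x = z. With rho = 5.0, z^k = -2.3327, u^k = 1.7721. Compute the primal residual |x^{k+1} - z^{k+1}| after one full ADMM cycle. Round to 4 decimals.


ADMM iteration with rho = 5.0, z^k = -2.3327, u^k = 1.7721
Step 1: x-update.
Minimize 1*x^2 - 1*x + (5.0/2)*(x + 2.3327 + 1.7721)^2
FOC: (2*1 + 5.0)*x = 1 + 5.0*(-2.3327 - 1.7721)
x^{k+1} = -2.7891
Step 2: z-update.
Minimize 6*z^2 + 5*z + (5.0/2)*(-2.7891 - z + 1.7721)^2
FOC: (2*6 + 5.0)*z = -5 + 5.0*(-2.7891 + 1.7721)
z^{k+1} = -0.5932
Step 3: u-update.
u^{k+1} = 1.7721 - 2.7891 + 0.5932 = -0.4238
Step 4: Primal residual = |-2.7891 + 0.5932| = 2.1959


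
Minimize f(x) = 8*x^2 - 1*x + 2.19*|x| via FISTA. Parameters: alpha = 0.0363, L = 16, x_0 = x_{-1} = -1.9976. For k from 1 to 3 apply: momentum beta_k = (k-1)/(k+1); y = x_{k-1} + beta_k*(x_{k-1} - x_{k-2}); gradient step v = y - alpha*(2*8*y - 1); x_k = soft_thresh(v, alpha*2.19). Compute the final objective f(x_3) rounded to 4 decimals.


FISTA on f(x) = 8*x^2 - 1*x + 2.19*|x|
L = 16, alpha = 0.0363
Iteration 1: beta = 0.0, y = -1.9976 + 0.0*(-1.9976 + 1.9976) = -1.9976
  grad(y) = -32.9616, v = y - alpha*grad = -0.8011
  prox(v) = soft_thresh(-0.8011, 0.0795) = -0.7216
Iteration 2: beta = 0.3333, y = -0.7216 + 0.3333*(-0.7216 + 1.9976) = -0.2963
  grad(y) = -5.7402, v = y - alpha*grad = -0.0879
  prox(v) = soft_thresh(-0.0879, 0.0795) = -0.0084
Iteration 3: beta = 0.5, y = -0.0084 + 0.5*(-0.0084 + 0.7216) = 0.3482
  grad(y) = 4.5713, v = y - alpha*grad = 0.1823
  prox(v) = soft_thresh(0.1823, 0.0795) = 0.1028
f(x_3) = 8*0.1028^2 - 1*0.1028 + 2.19*|0.1028| = 0.2068


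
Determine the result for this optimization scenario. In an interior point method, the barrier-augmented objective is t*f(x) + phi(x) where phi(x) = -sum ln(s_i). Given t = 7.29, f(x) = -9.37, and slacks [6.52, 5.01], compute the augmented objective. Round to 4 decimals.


Step 1: Compute log-barrier.
ln values: [1.8749, 1.6114]
phi = -(1.8749 + 1.6114) = -3.4863
Step 2: Compute augmented objective.
t*f(x) = 7.29*-9.37 = -68.3073
Total = -68.3073 - 3.4863 = -71.7936


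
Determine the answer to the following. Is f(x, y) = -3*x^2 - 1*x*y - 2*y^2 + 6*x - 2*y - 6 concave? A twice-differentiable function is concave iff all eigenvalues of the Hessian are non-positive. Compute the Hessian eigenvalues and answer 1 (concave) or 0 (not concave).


The Hessian of f(x,y) = -3*x^2 - 1*x*y - 2*y^2 + 6*x - 2*y - 6 is:
H = [[-6, -1], [-1, -4]]
Trace = -6 - 4 = -10
Determinant = -6*-4 - (-1)^2 = 23
Discriminant = (-10)^2 - 4*23 = 8.0
Eigenvalues: lambda_1 = -6.4142, lambda_2 = -3.5858
The function is concave.

1


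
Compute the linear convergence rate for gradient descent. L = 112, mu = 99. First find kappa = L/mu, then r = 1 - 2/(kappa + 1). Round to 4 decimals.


Step 1: Compute the condition number.
kappa = L/mu = 112/99 = 1.1313
Step 2: Compute the convergence rate.
r = 1 - 2/(kappa + 1) = 1 - 2*mu/(L + mu) = (L - mu)/(L + mu) = 13/211 = 0.0616


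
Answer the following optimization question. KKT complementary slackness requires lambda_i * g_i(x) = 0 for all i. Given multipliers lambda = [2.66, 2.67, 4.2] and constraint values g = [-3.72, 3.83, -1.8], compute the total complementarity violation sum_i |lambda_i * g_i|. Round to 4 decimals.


KKT complementary slackness check:
lambda_1 * g_1 = 2.66 * -3.72 = -9.8952
lambda_2 * g_2 = 2.67 * 3.83 = 10.2261
lambda_3 * g_3 = 4.2 * -1.8 = -7.56
Total violation = 9.8952 + 10.2261 + 7.56 = 27.6813


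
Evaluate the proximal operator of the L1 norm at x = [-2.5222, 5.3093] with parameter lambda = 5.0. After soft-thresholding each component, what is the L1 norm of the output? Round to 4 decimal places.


Soft-thresholding with lambda = 5.0:
prox(-2.5222) = sign(-2.5222)*max(|-2.5222| - 5.0, 0) = 0.0
prox(5.3093) = sign(5.3093)*max(|5.3093| - 5.0, 0) = 0.3093
prox(x) = [0.0, 0.3093]
||prox(x)||_1 = 0.0 + 0.3093 = 0.3093


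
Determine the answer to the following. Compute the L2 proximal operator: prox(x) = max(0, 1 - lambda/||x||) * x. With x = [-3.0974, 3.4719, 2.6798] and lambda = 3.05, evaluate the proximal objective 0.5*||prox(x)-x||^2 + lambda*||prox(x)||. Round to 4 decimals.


Step 1: Compute ||x||.
||x|| = 5.3693
Step 2: Compute scaling factor.
scale = max(0, 1 - 3.05/5.3693) = 0.432
Step 3: prox(x) = [-1.3379, 1.4997, 1.1576]
||prox(x)|| = 2.3193
Step 4: Proximal objective.
0.5*||prox-x||^2 = 4.6513
lambda*||prox|| = 7.0739
Total = 11.7251


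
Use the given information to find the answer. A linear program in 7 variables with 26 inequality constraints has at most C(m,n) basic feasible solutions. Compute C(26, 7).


Each vertex corresponds to some choice of n active constraints out of m, so the number of vertices is at most C(m, n) = m! / (n!(m-n)!).
m = 26, n = 7
Numerator: 26 * 25 * 24 * 23 * 22 * 21 * 20
Denominator: 7! = 5040
C(26, 7) = 657800


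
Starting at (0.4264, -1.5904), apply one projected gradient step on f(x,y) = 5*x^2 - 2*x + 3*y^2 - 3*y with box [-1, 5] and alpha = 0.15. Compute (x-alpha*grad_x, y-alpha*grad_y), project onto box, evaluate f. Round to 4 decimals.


Step 1: Compute gradient at (0.4264, -1.5904).
grad_x = 2*5*0.4264 - 2 = 2.264
grad_y = 2*3*-1.5904 - 3 = -12.5424
Step 2: Gradient step.
x_raw = 0.4264 - 0.15*2.264 = 0.0868
y_raw = -1.5904 - 0.15*-12.5424 = 0.291
Step 3: Project onto [-1, 5].
x_proj = clip(0.0868) = 0.0868
y_proj = clip(0.291) = 0.291
Step 4: Evaluate f.
f(0.0868, 0.291) = -0.7548


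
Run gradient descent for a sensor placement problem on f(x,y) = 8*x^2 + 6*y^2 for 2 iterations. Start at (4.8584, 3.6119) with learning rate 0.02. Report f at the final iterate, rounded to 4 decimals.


Gradient descent on f(x,y) = 8*x^2 + 6*y^2.
Starting point: (4.8584, 3.6119), alpha = 0.02
Step 1: grad_x = 2*8*4.8584 = 77.7344, grad_y = 2*6*3.6119 = 43.3428
  x_1 = 4.8584 - 0.02*77.7344 = 3.3037
  y_1 = 3.6119 - 0.02*43.3428 = 2.745
Step 2: grad_x = 2*8*3.3037 = 52.8594, grad_y = 2*6*2.745 = 32.9405
  x_2 = 3.3037 - 0.02*52.8594 = 2.2465
  y_2 = 2.745 - 0.02*32.9405 = 2.0862
f(2.2465, 2.0862) = 8*2.2465^2 + 6*2.0862^2 = 66.4892


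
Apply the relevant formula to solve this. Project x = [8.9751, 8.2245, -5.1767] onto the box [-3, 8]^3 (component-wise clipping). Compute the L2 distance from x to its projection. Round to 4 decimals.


Project each component onto [-3, 8].
clip(8.9751) = 8.0, clip(8.2245) = 8.0, clip(-5.1767) = -3.0
Projection = [8.0, 8.0, -3.0]
Squared diffs: [0.9508, 0.0504, 4.738]
Distance = sqrt(5.7392) = 2.3957


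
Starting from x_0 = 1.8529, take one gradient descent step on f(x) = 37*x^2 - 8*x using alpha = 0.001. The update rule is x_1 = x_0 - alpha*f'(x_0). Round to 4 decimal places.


We compute the gradient at x_0 and apply the update.
f'(x) = 74*x - 8
f'(1.8529) = 74*1.8529 - 8 = 129.1146
x_1 = 1.8529 - 0.001*129.1146 = 1.7238


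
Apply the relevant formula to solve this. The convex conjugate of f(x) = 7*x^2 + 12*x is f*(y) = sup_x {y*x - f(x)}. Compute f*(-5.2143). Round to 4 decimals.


f*(y) = sup_x {y*x - a*x^2 - b*x} = sup_x {(y-b)*x - a*x^2}
FOC: (y - b) - 2a*x = 0 => x* = (y - b)/(2a)
x* = (-5.2143 - 12)/(2*7) = -1.2296
f*(-5.2143) = (y-b)^2/(4a) = (-5.2143 - 12)^2/(4*7)
= 296.3321/28 = 10.5833


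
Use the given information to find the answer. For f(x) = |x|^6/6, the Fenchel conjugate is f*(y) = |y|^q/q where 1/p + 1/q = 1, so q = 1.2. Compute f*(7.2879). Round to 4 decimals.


The conjugate exponent q satisfies 1/p + 1/q = 1.
p = 6, so q = 6/(6 - 1) = 1.2
|y|^q = 7.2879^1.2 = 10.8423
f*(7.2879) = 10.8423 / 1.2 = 9.0353


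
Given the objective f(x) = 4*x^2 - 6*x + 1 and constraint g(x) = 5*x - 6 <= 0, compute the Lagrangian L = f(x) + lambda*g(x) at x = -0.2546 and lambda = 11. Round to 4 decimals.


Step 1: Evaluate f(x).
f(-0.2546) = 4*(-0.2546)^2 - 6*(-0.2546) + 1 = 2.7869
Step 2: Evaluate g(x).
g(-0.2546) = 5*-0.2546 - 6 = -7.273
Step 3: Compute Lagrangian.
L = 2.7869 + 11*-7.273 = -77.2161


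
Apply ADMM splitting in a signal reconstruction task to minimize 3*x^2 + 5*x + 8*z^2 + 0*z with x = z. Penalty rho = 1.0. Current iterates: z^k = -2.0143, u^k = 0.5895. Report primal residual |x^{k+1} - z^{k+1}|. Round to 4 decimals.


ADMM iteration with rho = 1.0, z^k = -2.0143, u^k = 0.5895
Step 1: x-update.
Minimize 3*x^2 + 5*x + (1.0/2)*(x + 2.0143 + 0.5895)^2
FOC: (2*3 + 1.0)*x = -5 + 1.0*(-2.0143 - 0.5895)
x^{k+1} = -1.0863
Step 2: z-update.
Minimize 8*z^2 + 0*z + (1.0/2)*(-1.0863 - z + 0.5895)^2
FOC: (2*8 + 1.0)*z = 0 + 1.0*(-1.0863 + 0.5895)
z^{k+1} = -0.0292
Step 3: u-update.
u^{k+1} = 0.5895 - 1.0863 + 0.0292 = -0.4675
Step 4: Primal residual = |-1.0863 + 0.0292| = 1.057


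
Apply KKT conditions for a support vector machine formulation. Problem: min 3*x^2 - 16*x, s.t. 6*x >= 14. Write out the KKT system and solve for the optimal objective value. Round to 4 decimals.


Step 1: Try lambda = 0 (constraint inactive).
Stationarity: 2*3*x - 16 = 0
x* = 16/(2*3) = 8/3 = 2.6667 (rounded; the exact value 8/3 is used below)
Check constraint: 6*2.6667 = 16.0002 >= 14 -- satisfied.
Step 2: Compute optimal value.
f(x*) = 3*(8/3)^2 - 16*(8/3) = -21.3333


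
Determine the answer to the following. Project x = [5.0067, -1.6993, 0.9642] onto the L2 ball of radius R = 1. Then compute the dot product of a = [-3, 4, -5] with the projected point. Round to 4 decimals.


Step 1: Compute ||x|| (intermediates to 6 decimals).
||x|| = sqrt(5.0067^2 + (-1.6993)^2 + 0.9642^2) = 5.374416
Step 2: Project.
Since ||x|| > R, scale = R/||x|| = 1/5.374416 = 0.186067, proj(x) = scale * x
proj(x) = [0.931582, -0.316184, 0.179406]
Step 3: Dot product.
a^T * proj(x) = -3*0.931582 + 4*(-0.316184) - 5*0.179406 = -4.9565


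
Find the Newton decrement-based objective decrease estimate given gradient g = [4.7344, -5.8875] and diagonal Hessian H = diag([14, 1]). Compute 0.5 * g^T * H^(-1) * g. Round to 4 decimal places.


Step 1: H is diagonal, so H^(-1) * g = [0.3382, -5.8875].
Step 2: g^T H^(-1) g = sum_i g_i^2 / H_ii
  = (4.7344)^2/14 + (-5.8875)^2/1
  = 1.601 + 34.6627 = 36.2637
Step 3: Objective decrease = 0.5 * g^T H^(-1) g = 18.1318


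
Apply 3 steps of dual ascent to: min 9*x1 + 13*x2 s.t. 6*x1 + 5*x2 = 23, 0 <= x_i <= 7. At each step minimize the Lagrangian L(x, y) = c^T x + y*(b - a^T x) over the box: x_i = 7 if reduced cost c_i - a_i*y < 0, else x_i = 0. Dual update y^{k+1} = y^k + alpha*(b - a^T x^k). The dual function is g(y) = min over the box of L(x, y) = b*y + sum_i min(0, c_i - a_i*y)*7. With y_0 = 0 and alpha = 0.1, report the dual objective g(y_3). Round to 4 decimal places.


Dual ascent for LP: min 9*x1 + 13*x2, 6*x1 + 5*x2 = 23, 0 <= x_i <= 7
Step 1: y^k = 0.0, reduced costs: (9.0, 13.0)
  x^k = (0.0, 0.0), subgradient = b - a^T x = 23.0
  y^{k+1} = 0.0 + 0.1*23.0 = 2.3
Step 2: y^k = 2.3, reduced costs: (-4.8, 1.5)
  x^k = (7.0, 0.0), subgradient = b - a^T x = -19.0
  y^{k+1} = 2.3 + 0.1*-19.0 = 0.4
Step 3: y^k = 0.4, reduced costs: (6.6, 11.0)
  x^k = (0.0, 0.0), subgradient = b - a^T x = 23.0
  y^{k+1} = 0.4 + 0.1*23.0 = 2.7
Dual objective at y_3 = 2.7: reduced costs (-7.2, -0.5), box minimizer x = (7.0, 7.0)
g(y_3) = b*y + (c1 - a1*y)*x1 + (c2 - a2*y)*x2 = 23*2.7 + (-7.2)*7.0 + (-0.5)*7.0 = 62.1 - 50.4 - 3.5 = 8.2


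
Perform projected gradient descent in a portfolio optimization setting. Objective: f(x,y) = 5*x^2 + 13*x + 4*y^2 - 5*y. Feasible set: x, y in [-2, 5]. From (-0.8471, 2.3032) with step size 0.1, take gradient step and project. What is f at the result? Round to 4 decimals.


Step 1: Compute gradient at (-0.8471, 2.3032).
grad_x = 2*5*-0.8471 + 13 = 4.529
grad_y = 2*4*2.3032 - 5 = 13.4256
Step 2: Gradient step.
x_raw = -0.8471 - 0.1*4.529 = -1.3
y_raw = 2.3032 - 0.1*13.4256 = 0.9606
Step 3: Project onto [-2, 5].
x_proj = clip(-1.3) = -1.3
y_proj = clip(0.9606) = 0.9606
Step 4: Evaluate f.
f(-1.3, 0.9606) = -9.5619


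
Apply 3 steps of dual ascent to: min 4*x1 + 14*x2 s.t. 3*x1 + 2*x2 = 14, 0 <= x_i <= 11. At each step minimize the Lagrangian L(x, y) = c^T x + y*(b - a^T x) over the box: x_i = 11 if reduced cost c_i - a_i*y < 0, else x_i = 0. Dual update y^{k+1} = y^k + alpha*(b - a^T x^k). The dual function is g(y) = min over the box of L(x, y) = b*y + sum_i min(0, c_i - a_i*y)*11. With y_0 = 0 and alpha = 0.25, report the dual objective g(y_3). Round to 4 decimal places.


Dual ascent for LP: min 4*x1 + 14*x2, 3*x1 + 2*x2 = 14, 0 <= x_i <= 11
Step 1: y^k = 0.0, reduced costs: (4.0, 14.0)
  x^k = (0.0, 0.0), subgradient = b - a^T x = 14.0
  y^{k+1} = 0.0 + 0.25*14.0 = 3.5
Step 2: y^k = 3.5, reduced costs: (-6.5, 7.0)
  x^k = (11.0, 0.0), subgradient = b - a^T x = -19.0
  y^{k+1} = 3.5 + 0.25*-19.0 = -1.25
Step 3: y^k = -1.25, reduced costs: (7.75, 16.5)
  x^k = (0.0, 0.0), subgradient = b - a^T x = 14.0
  y^{k+1} = -1.25 + 0.25*14.0 = 2.25
Dual objective at y_3 = 2.25: reduced costs (-2.75, 9.5), box minimizer x = (11.0, 0.0)
g(y_3) = b*y + (c1 - a1*y)*x1 + (c2 - a2*y)*x2 = 14*2.25 + (-2.75)*11.0 + 9.5*0.0 = 31.5 - 30.25 + 0.0 = 1.25


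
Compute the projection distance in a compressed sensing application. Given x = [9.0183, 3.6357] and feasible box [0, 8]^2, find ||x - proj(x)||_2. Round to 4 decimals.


Project each component onto [0, 8].
clip(9.0183) = 8.0, clip(3.6357) = 3.6357
Projection = [8.0, 3.6357]
Squared diffs: [1.0369, 0.0]
Distance = sqrt(1.0369) = 1.0183


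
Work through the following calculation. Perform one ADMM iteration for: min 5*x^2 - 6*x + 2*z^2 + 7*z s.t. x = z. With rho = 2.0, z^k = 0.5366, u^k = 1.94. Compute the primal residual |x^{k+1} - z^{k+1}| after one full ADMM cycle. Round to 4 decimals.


ADMM iteration with rho = 2.0, z^k = 0.5366, u^k = 1.94
Step 1: x-update.
Minimize 5*x^2 - 6*x + (2.0/2)*(x - 0.5366 + 1.94)^2
FOC: (2*5 + 2.0)*x = 6 + 2.0*(0.5366 - 1.94)
x^{k+1} = 0.2661
Step 2: z-update.
Minimize 2*z^2 + 7*z + (2.0/2)*(0.2661 - z + 1.94)^2
FOC: (2*2 + 2.0)*z = -7 + 2.0*(0.2661 + 1.94)
z^{k+1} = -0.4313
Step 3: u-update.
u^{k+1} = 1.94 + 0.2661 + 0.4313 = 2.6374
Step 4: Primal residual = |0.2661 + 0.4313| = 0.6974


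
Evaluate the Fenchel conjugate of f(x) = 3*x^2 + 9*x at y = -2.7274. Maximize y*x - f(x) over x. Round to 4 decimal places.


f*(y) = sup_x {y*x - a*x^2 - b*x} = sup_x {(y-b)*x - a*x^2}
FOC: (y - b) - 2a*x = 0 => x* = (y - b)/(2a)
x* = (-2.7274 - 9)/(2*3) = -1.9546
f*(-2.7274) = (y-b)^2/(4a) = (-2.7274 - 9)^2/(4*3)
= 137.5319/12 = 11.461


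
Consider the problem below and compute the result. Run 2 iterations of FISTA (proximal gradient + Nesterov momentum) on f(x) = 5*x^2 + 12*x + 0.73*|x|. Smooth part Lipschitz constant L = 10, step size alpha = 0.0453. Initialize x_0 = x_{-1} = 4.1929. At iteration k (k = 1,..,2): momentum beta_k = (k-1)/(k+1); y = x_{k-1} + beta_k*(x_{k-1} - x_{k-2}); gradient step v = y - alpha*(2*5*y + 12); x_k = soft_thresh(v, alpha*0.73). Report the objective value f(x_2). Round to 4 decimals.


FISTA on f(x) = 5*x^2 + 12*x + 0.73*|x|
L = 10, alpha = 0.0453
Iteration 1: beta = 0.0, y = 4.1929 + 0.0*(4.1929 - 4.1929) = 4.1929
  grad(y) = 53.929, v = y - alpha*grad = 1.7499
  prox(v) = soft_thresh(1.7499, 0.0331) = 1.7168
Iteration 2: beta = 0.3333, y = 1.7168 + 0.3333*(1.7168 - 4.1929) = 0.8915
  grad(y) = 20.915, v = y - alpha*grad = -0.056
  prox(v) = soft_thresh(-0.056, 0.0331) = -0.0229
f(x_2) = 5*(-0.0229)^2 + 12*(-0.0229) + 0.73*|-0.0229| = -0.2553


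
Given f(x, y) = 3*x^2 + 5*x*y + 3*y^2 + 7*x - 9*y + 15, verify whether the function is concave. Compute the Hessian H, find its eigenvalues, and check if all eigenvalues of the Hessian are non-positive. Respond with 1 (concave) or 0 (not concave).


The Hessian of f(x,y) = 3*x^2 + 5*x*y + 3*y^2 + 7*x - 9*y + 15 is:
H = [[6, 5], [5, 6]]
Trace = 6 + 6 = 12
Determinant = 6*6 - (5)^2 = 11
Discriminant = (12)^2 - 4*11 = 100.0
Eigenvalues: lambda_1 = 1.0, lambda_2 = 11.0
The function is not concave.

0


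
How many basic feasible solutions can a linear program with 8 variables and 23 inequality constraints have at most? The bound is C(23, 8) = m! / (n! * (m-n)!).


Each vertex corresponds to some choice of n active constraints out of m, so the number of vertices is at most C(m, n) = m! / (n!(m-n)!).
m = 23, n = 8
Numerator: 23 * 22 * 21 * 20 * 19 * 18 * 17 * 16
Denominator: 8! = 40320
C(23, 8) = 490314


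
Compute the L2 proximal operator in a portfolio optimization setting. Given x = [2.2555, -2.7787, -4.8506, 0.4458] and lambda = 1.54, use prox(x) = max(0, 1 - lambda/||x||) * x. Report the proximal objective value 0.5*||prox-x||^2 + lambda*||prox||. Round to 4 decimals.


Step 1: Compute ||x||.
||x|| = 6.0445
Step 2: Compute scaling factor.
scale = max(0, 1 - 1.54/6.0445) = 0.7452
Step 3: prox(x) = [1.6808, -2.0707, -3.6148, 0.3322]
||prox(x)|| = 4.5045
Step 4: Proximal objective.
0.5*||prox-x||^2 = 1.1858
lambda*||prox|| = 6.9369
Total = 8.1227


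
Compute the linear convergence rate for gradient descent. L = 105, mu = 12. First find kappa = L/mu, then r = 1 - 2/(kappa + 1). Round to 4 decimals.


Step 1: Compute the condition number.
kappa = L/mu = 105/12 = 8.75
Step 2: Compute the convergence rate.
r = 1 - 2/(kappa + 1) = 1 - 2*mu/(L + mu) = (L - mu)/(L + mu) = 93/117 = 0.7949


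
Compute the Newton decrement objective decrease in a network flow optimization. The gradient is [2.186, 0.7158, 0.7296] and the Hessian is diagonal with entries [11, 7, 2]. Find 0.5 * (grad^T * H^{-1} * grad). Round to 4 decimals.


Step 1: H is diagonal, so H^(-1) * g = [0.1987, 0.1023, 0.3648].
Step 2: g^T H^(-1) g = sum_i g_i^2 / H_ii
  = (2.186)^2/11 + (0.7158)^2/7 + (0.7296)^2/2
  = 0.4344 + 0.0732 + 0.2662 = 0.7738
Step 3: Objective decrease = 0.5 * g^T H^(-1) g = 0.3869


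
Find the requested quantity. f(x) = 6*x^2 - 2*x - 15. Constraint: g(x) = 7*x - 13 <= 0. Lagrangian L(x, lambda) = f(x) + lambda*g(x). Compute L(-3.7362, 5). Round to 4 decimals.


Step 1: Evaluate f(x).
f(-3.7362) = 6*(-3.7362)^2 - 2*(-3.7362) - 15 = 76.2275
Step 2: Evaluate g(x).
g(-3.7362) = 7*-3.7362 - 13 = -39.1534
Step 3: Compute Lagrangian.
L = 76.2275 + 5*-39.1534 = -119.5395


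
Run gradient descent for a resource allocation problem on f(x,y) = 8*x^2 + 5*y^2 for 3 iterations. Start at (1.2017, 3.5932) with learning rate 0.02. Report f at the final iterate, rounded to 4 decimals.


Gradient descent on f(x,y) = 8*x^2 + 5*y^2.
Starting point: (1.2017, 3.5932), alpha = 0.02
Step 1: grad_x = 2*8*1.2017 = 19.2272, grad_y = 2*5*3.5932 = 35.932
  x_1 = 1.2017 - 0.02*19.2272 = 0.8172
  y_1 = 3.5932 - 0.02*35.932 = 2.8746
Step 2: grad_x = 2*8*0.8172 = 13.0745, grad_y = 2*5*2.8746 = 28.7456
  x_2 = 0.8172 - 0.02*13.0745 = 0.5557
  y_2 = 2.8746 - 0.02*28.7456 = 2.2996
Step 3: grad_x = 2*8*0.5557 = 8.8907, grad_y = 2*5*2.2996 = 22.9965
  x_3 = 0.5557 - 0.02*8.8907 = 0.3779
  y_3 = 2.2996 - 0.02*22.9965 = 1.8397
f(0.3779, 1.8397) = 8*0.3779^2 + 5*1.8397^2 = 18.065


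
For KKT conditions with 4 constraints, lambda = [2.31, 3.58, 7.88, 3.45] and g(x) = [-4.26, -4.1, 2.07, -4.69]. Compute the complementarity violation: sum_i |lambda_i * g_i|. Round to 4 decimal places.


KKT complementary slackness check:
lambda_1 * g_1 = 2.31 * -4.26 = -9.8406
lambda_2 * g_2 = 3.58 * -4.1 = -14.678
lambda_3 * g_3 = 7.88 * 2.07 = 16.3116
lambda_4 * g_4 = 3.45 * -4.69 = -16.1805
Total violation = 9.8406 + 14.678 + 16.3116 + 16.1805 = 57.0107


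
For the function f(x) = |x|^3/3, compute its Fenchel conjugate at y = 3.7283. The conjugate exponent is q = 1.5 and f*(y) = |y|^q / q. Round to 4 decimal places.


The conjugate exponent q satisfies 1/p + 1/q = 1.
p = 3, so q = 3/(3 - 1) = 1.5
|y|^q = 3.7283^1.5 = 7.1989
f*(3.7283) = 7.1989 / 1.5 = 4.7993


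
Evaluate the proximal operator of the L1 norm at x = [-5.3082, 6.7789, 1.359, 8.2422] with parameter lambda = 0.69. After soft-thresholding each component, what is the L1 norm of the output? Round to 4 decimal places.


Soft-thresholding with lambda = 0.69:
prox(-5.3082) = sign(-5.3082)*max(|-5.3082| - 0.69, 0) = -4.6182
prox(6.7789) = sign(6.7789)*max(|6.7789| - 0.69, 0) = 6.0889
prox(1.359) = sign(1.359)*max(|1.359| - 0.69, 0) = 0.669
prox(8.2422) = sign(8.2422)*max(|8.2422| - 0.69, 0) = 7.5522
prox(x) = [-4.6182, 6.0889, 0.669, 7.5522]
||prox(x)||_1 = 4.6182 + 6.0889 + 0.669 + 7.5522 = 18.9283


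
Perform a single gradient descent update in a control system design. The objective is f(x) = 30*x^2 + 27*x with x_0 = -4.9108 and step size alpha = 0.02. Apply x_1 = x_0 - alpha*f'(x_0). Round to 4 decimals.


We compute the gradient at x_0 and apply the update.
f'(x) = 60*x + 27
f'(-4.9108) = 60*-4.9108 + 27 = -267.648
x_1 = -4.9108 - 0.02*-267.648 = 0.4422


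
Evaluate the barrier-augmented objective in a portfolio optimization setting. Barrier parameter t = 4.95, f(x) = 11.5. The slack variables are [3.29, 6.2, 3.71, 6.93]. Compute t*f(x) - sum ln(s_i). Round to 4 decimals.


Step 1: Compute log-barrier.
ln values: [1.1909, 1.8245, 1.311, 1.9359]
phi = -(1.1909 + 1.8245 + 1.311 + 1.9359) = -6.2623
Step 2: Compute augmented objective.
t*f(x) = 4.95*11.5 = 56.925
Total = 56.925 - 6.2623 = 50.6627


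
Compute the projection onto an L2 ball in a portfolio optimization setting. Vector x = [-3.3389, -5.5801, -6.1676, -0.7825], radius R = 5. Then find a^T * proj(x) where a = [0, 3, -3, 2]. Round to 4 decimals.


Step 1: Compute ||x|| (intermediates to 6 decimals).
||x|| = sqrt((-3.3389)^2 + (-5.5801)^2 + (-6.1676)^2 + (-0.7825)^2) = 8.99652
Step 2: Project.
Since ||x|| > R, scale = R/||x|| = 5/8.99652 = 0.55577, proj(x) = scale * x
proj(x) = [-1.85566, -3.101252, -3.427767, -0.43489]
Step 3: Dot product.
a^T * proj(x) = 0*(-1.85566) + 3*(-3.101252) - 3*(-3.427767) + 2*(-0.43489) = 0.1098
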